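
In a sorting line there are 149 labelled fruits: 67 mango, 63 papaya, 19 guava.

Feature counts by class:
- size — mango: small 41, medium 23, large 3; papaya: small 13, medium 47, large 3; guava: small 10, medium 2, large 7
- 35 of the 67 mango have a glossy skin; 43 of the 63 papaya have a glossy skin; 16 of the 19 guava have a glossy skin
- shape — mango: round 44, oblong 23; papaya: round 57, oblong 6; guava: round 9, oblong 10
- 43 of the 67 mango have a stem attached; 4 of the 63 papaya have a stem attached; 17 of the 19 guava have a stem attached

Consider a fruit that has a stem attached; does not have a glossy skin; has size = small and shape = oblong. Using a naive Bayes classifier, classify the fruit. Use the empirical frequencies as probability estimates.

mango

mango: (67/149) × (41/67) × (32/67) × (23/67) × (43/67) ≈ 0.0289547
papaya: (63/149) × (13/63) × (20/63) × (6/63) × (4/63) ≈ 0.000167485
guava: (19/149) × (10/19) × (3/19) × (10/19) × (17/19) ≈ 0.00499026
Highest score → mango.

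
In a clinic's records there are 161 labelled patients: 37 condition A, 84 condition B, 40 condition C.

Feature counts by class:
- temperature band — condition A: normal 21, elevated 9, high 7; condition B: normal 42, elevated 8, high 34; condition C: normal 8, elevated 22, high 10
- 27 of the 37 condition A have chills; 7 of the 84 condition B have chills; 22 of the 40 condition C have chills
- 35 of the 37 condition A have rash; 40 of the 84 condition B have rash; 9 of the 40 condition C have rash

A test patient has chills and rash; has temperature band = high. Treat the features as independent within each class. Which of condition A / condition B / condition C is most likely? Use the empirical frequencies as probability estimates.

condition A: (37/161) × (7/37) × (27/37) × (35/37) ≈ 0.0300124
condition B: (84/161) × (34/84) × (7/84) × (40/84) ≈ 0.00838016
condition C: (40/161) × (10/40) × (22/40) × (9/40) ≈ 0.00768634
Highest score → condition A.

condition A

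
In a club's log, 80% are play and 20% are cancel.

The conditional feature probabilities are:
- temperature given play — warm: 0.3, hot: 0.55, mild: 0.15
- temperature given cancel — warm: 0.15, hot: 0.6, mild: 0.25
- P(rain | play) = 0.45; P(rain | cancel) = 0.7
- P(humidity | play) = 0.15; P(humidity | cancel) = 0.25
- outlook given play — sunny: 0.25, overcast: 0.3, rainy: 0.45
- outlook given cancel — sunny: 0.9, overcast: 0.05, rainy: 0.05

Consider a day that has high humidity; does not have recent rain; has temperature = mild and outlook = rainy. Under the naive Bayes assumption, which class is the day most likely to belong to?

play: 0.8 × 0.15 × (1−0.45) × 0.15 × 0.45 = 0.004455
cancel: 0.2 × 0.25 × (1−0.7) × 0.25 × 0.05 = 0.0001875
Highest score → play.

play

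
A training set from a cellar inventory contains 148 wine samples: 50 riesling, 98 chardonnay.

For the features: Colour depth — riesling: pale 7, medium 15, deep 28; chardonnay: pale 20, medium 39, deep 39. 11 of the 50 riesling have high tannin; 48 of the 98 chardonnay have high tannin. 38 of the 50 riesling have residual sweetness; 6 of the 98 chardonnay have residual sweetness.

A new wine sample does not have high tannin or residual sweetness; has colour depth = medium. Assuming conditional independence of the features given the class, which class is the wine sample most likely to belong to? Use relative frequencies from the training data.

riesling: (50/148) × (15/50) × (39/50) × (12/50) ≈ 0.018973
chardonnay: (98/148) × (39/98) × (50/98) × (92/98) ≈ 0.126214
Highest score → chardonnay.

chardonnay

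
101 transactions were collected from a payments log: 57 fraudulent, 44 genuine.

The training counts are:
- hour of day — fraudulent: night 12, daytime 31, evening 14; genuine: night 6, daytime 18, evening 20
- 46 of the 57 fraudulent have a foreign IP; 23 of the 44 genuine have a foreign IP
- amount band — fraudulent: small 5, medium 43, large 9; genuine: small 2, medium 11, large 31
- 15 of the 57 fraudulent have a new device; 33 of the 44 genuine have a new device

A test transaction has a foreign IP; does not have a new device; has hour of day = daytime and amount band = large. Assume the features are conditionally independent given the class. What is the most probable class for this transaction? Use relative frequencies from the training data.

fraudulent: (57/101) × (31/57) × (46/57) × (9/57) × (42/57) ≈ 0.0288181
genuine: (44/101) × (18/44) × (23/44) × (31/44) × (11/44) ≈ 0.0164087
Highest score → fraudulent.

fraudulent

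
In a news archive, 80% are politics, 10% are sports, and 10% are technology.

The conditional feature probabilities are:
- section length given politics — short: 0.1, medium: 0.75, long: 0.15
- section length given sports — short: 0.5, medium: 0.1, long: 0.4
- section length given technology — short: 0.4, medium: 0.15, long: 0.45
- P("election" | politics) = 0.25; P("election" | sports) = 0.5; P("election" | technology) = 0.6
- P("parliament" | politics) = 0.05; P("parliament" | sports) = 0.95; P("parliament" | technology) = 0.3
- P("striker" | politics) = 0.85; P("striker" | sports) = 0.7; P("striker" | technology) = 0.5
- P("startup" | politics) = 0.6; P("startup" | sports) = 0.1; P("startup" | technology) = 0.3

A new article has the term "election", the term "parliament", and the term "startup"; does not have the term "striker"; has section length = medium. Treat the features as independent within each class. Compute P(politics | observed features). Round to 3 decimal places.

0.552

politics: 0.8 × 0.75 × 0.25 × 0.05 × (1−0.85) × 0.6 = 0.000675
sports: 0.1 × 0.1 × 0.5 × 0.95 × (1−0.7) × 0.1 = 0.0001425
technology: 0.1 × 0.15 × 0.6 × 0.3 × (1−0.5) × 0.3 = 0.000405
P(politics | x) = 0.000675 / 0.0012225 ≈ 0.552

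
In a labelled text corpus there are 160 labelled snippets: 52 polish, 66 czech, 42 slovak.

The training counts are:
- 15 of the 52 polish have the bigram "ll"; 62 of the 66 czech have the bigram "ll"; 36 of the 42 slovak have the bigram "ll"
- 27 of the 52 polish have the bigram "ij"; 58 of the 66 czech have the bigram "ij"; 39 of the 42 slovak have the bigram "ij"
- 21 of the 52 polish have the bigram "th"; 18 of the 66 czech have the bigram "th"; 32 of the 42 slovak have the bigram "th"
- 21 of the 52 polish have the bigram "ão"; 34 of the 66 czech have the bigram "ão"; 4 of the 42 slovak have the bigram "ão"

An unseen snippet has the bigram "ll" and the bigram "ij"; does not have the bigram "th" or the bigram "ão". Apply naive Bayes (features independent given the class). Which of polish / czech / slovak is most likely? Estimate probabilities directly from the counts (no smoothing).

polish: (52/160) × (15/52) × (27/52) × (31/52) × (31/52) ≈ 0.0173001
czech: (66/160) × (62/66) × (58/66) × (48/66) × (32/66) ≈ 0.120077
slovak: (42/160) × (36/42) × (39/42) × (10/42) × (38/42) ≈ 0.0450073
Highest score → czech.

czech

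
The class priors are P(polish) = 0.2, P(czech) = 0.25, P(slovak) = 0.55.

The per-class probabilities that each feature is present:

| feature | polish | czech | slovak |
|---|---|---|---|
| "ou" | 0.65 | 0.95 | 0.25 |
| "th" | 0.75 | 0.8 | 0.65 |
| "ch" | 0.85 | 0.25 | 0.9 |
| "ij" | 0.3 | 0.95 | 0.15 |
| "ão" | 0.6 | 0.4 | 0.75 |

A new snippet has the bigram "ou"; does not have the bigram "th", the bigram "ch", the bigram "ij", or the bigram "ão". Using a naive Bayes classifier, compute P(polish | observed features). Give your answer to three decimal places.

0.395

polish: 0.2 × 0.65 × (1−0.75) × (1−0.85) × (1−0.3) × (1−0.6) = 0.001365
czech: 0.25 × 0.95 × (1−0.8) × (1−0.25) × (1−0.95) × (1−0.4) = 0.00106875
slovak: 0.55 × 0.25 × (1−0.65) × (1−0.9) × (1−0.15) × (1−0.75) = 0.00102265625
P(polish | x) = 0.001365 / 0.00345640625 ≈ 0.395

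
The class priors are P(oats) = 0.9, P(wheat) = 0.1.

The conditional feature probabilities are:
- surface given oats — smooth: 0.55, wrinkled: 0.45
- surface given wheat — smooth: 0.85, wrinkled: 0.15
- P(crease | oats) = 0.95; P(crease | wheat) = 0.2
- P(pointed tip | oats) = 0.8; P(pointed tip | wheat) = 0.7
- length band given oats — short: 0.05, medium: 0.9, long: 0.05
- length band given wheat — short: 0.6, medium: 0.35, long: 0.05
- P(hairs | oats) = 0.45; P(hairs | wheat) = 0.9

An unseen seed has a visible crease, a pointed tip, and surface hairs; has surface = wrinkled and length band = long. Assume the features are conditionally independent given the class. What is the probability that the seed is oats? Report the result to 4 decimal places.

0.9865

oats: 0.9 × 0.45 × 0.95 × 0.8 × 0.05 × 0.45 = 0.0069255
wheat: 0.1 × 0.15 × 0.2 × 0.7 × 0.05 × 0.9 = 0.0000945
P(oats | x) = 0.0069255 / 0.00702 ≈ 0.9865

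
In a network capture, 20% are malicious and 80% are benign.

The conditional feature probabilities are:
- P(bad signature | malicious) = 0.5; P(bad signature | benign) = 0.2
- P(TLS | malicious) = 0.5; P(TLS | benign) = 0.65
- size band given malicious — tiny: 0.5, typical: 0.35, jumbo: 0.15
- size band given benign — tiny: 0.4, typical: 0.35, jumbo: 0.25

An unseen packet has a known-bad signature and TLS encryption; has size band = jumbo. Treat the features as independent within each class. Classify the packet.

benign

malicious: 0.2 × 0.5 × 0.5 × 0.15 = 0.0075
benign: 0.8 × 0.2 × 0.65 × 0.25 = 0.026
Highest score → benign.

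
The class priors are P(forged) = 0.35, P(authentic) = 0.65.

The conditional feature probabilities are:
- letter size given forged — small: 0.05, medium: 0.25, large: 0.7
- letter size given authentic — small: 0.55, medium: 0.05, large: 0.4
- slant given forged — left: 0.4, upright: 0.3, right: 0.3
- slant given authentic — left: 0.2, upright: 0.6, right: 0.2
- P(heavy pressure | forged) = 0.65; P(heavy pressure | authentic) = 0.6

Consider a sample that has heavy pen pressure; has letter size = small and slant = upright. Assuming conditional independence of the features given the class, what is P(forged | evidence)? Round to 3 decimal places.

0.026

forged: 0.35 × 0.05 × 0.3 × 0.65 = 0.0034125
authentic: 0.65 × 0.55 × 0.6 × 0.6 = 0.1287
P(forged | x) = 0.0034125 / 0.1321125 ≈ 0.026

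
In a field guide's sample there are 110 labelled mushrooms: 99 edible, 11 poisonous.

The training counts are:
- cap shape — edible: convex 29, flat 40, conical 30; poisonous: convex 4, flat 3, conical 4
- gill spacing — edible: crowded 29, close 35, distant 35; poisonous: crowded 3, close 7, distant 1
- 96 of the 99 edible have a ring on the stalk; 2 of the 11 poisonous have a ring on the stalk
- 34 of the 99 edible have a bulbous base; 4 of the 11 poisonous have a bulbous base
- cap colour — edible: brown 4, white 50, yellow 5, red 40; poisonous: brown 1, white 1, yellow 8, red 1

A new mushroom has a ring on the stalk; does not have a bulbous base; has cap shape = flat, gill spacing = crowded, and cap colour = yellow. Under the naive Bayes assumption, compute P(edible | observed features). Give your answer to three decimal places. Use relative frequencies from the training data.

edible: (99/110) × (40/99) × (29/99) × (96/99) × (65/99) × (5/99) ≈ 0.00342515
poisonous: (11/110) × (3/11) × (3/11) × (2/11) × (7/11) × (8/11) ≈ 0.000625889
P(edible | x) = 0.00342515 / 0.004051039 ≈ 0.845

0.845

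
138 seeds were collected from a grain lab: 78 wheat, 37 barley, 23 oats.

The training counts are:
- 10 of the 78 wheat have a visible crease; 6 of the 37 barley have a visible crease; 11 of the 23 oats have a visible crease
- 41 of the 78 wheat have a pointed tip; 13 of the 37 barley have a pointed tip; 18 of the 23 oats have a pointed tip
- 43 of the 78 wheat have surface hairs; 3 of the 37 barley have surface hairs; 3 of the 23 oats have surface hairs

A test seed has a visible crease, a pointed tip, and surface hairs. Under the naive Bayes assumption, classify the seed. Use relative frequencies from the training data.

wheat: (78/138) × (10/78) × (41/78) × (43/78) ≈ 0.0209983
barley: (37/138) × (6/37) × (13/37) × (3/37) ≈ 0.00123861
oats: (23/138) × (11/23) × (18/23) × (3/23) ≈ 0.00813676
Highest score → wheat.

wheat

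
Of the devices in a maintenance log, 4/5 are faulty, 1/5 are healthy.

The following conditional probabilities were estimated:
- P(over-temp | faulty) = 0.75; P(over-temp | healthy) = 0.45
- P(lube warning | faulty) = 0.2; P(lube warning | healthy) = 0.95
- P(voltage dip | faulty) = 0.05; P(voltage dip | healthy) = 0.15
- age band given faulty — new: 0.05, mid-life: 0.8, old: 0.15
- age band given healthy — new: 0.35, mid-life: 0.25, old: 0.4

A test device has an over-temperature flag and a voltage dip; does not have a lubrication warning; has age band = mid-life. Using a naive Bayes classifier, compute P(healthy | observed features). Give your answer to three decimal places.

faulty: 0.8 × 0.75 × (1−0.2) × 0.05 × 0.8 = 0.0192
healthy: 0.2 × 0.45 × (1−0.95) × 0.15 × 0.25 = 0.00016875
P(healthy | x) = 0.00016875 / 0.01936875 ≈ 0.009

0.009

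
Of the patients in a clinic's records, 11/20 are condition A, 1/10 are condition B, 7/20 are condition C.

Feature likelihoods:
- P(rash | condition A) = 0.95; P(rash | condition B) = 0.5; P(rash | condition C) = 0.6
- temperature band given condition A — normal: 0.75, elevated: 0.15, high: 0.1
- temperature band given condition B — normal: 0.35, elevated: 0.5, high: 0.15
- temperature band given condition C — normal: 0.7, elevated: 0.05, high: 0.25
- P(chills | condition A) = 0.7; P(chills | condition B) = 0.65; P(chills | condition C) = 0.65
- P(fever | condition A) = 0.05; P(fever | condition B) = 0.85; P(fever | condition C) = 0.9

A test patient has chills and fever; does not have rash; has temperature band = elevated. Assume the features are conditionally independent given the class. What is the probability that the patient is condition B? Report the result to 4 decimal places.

0.7652

condition A: 0.55 × (1−0.95) × 0.15 × 0.7 × 0.05 = 0.000144375
condition B: 0.1 × (1−0.5) × 0.5 × 0.65 × 0.85 = 0.0138125
condition C: 0.35 × (1−0.6) × 0.05 × 0.65 × 0.9 = 0.004095
P(condition B | x) = 0.0138125 / 0.018051875 ≈ 0.7652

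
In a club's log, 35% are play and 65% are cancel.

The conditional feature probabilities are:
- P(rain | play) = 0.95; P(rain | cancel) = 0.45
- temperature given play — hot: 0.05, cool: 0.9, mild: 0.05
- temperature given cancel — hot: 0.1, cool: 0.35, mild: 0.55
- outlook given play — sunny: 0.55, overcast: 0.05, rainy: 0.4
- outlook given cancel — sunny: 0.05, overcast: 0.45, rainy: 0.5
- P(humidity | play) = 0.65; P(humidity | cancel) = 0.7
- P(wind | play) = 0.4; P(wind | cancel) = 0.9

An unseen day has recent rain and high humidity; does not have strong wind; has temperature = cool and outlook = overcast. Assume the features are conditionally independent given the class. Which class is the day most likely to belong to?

play

play: 0.35 × 0.95 × 0.9 × 0.05 × 0.65 × (1−0.4) = 0.005835375
cancel: 0.65 × 0.45 × 0.35 × 0.45 × 0.7 × (1−0.9) = 0.0032248125
Highest score → play.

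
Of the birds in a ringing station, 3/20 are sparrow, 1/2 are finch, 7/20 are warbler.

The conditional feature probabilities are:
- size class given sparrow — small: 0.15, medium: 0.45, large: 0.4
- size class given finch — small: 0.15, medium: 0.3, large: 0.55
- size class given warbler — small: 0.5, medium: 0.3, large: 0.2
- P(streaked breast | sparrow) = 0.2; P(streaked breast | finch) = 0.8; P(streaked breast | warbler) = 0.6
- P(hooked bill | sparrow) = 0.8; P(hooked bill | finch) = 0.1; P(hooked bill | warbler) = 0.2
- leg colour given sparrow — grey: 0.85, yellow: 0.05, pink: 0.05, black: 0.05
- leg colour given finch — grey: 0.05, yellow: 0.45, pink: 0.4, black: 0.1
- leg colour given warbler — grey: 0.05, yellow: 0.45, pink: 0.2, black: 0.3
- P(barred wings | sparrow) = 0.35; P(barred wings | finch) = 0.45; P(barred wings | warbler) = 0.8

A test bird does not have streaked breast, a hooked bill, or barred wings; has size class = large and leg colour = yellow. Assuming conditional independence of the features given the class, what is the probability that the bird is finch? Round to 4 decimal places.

0.8403

sparrow: 0.15 × 0.4 × (1−0.2) × (1−0.8) × 0.05 × (1−0.35) = 0.000312
finch: 0.5 × 0.55 × (1−0.8) × (1−0.1) × 0.45 × (1−0.45) = 0.01225125
warbler: 0.35 × 0.2 × (1−0.6) × (1−0.2) × 0.45 × (1−0.8) = 0.002016
P(finch | x) = 0.01225125 / 0.01457925 ≈ 0.8403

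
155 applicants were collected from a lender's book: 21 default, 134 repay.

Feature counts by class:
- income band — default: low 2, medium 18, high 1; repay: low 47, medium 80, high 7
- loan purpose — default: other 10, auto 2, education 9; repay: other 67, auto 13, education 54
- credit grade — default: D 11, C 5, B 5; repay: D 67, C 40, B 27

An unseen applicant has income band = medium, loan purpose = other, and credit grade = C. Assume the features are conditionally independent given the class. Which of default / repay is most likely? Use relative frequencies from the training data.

default: (21/155) × (18/21) × (10/21) × (5/21) ≈ 0.0131666
repay: (134/155) × (80/134) × (67/134) × (40/134) ≈ 0.0770342
Highest score → repay.

repay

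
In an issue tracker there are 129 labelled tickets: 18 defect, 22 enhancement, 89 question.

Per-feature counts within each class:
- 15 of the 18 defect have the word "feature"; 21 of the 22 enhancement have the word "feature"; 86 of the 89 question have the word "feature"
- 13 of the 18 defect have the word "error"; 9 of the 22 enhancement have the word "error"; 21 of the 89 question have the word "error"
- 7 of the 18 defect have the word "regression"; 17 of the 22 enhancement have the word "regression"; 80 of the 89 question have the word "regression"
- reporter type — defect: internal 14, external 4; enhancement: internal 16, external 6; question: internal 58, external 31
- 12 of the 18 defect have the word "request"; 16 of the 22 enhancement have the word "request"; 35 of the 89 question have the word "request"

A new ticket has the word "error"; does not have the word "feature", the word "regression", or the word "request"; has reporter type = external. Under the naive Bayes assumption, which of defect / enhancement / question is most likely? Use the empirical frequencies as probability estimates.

defect

defect: (18/129) × (3/18) × (13/18) × (11/18) × (4/18) × (6/18) ≈ 0.000760307
enhancement: (22/129) × (1/22) × (9/22) × (5/22) × (6/22) × (6/22) ≈ 0.0000536086
question: (89/129) × (3/89) × (21/89) × (9/89) × (31/89) × (54/89) ≈ 0.00011727
Highest score → defect.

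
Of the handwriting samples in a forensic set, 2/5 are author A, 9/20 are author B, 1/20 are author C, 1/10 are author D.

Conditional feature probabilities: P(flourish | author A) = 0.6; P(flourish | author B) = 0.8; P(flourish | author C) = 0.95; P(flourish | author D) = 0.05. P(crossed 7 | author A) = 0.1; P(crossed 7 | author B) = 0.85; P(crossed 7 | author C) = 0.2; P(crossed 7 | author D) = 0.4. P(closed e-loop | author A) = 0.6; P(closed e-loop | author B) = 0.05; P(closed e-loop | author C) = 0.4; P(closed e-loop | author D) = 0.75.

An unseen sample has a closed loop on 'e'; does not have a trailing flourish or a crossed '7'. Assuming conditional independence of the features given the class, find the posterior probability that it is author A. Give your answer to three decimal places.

0.661

author A: 0.4 × (1−0.6) × (1−0.1) × 0.6 = 0.0864
author B: 0.45 × (1−0.8) × (1−0.85) × 0.05 = 0.000675
author C: 0.05 × (1−0.95) × (1−0.2) × 0.4 = 0.0008
author D: 0.1 × (1−0.05) × (1−0.4) × 0.75 = 0.04275
P(author A | x) = 0.0864 / 0.130625 ≈ 0.661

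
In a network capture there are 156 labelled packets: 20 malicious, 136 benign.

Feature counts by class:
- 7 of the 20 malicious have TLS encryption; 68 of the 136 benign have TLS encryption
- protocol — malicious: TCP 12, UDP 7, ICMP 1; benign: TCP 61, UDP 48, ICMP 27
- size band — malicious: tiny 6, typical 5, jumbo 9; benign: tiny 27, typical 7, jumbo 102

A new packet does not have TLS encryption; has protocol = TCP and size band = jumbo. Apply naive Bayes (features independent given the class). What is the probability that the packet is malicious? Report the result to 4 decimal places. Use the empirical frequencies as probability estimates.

0.1330

malicious: (20/156) × (13/20) × (12/20) × (9/20) = 0.0225
benign: (136/156) × (68/136) × (61/136) × (102/136) ≈ 0.146635
P(malicious | x) = 0.0225 / 0.169135 ≈ 0.1330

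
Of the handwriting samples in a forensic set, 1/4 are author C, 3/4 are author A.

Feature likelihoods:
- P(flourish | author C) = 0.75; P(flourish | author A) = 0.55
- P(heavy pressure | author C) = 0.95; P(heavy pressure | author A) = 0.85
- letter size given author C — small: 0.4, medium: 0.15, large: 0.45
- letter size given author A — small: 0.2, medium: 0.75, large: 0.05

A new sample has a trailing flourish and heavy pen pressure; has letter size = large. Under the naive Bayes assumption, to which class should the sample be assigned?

author C: 0.25 × 0.75 × 0.95 × 0.45 = 0.08015625
author A: 0.75 × 0.55 × 0.85 × 0.05 = 0.01753125
Highest score → author C.

author C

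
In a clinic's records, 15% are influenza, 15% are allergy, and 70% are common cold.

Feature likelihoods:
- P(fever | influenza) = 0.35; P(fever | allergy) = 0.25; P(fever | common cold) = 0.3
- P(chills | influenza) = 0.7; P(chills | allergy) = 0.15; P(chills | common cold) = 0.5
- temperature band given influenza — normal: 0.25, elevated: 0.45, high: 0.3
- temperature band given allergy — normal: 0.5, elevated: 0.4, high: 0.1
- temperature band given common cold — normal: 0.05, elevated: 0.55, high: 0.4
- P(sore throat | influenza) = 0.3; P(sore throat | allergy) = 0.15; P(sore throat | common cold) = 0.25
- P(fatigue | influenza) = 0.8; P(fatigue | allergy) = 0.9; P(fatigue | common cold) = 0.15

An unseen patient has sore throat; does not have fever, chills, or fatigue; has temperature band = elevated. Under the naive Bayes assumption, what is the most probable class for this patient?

influenza: 0.15 × (1−0.35) × (1−0.7) × 0.45 × 0.3 × (1−0.8) = 0.00078975
allergy: 0.15 × (1−0.25) × (1−0.15) × 0.4 × 0.15 × (1−0.9) = 0.00057375
common cold: 0.7 × (1−0.3) × (1−0.5) × 0.55 × 0.25 × (1−0.15) = 0.028634375
Highest score → common cold.

common cold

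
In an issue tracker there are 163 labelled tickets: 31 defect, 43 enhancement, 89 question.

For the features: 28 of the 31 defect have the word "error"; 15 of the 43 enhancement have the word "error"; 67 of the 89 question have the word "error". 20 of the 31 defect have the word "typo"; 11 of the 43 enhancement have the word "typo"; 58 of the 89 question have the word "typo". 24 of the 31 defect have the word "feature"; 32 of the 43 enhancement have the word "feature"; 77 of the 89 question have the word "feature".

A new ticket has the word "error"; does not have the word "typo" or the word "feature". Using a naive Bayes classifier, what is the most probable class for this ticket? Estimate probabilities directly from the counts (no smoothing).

question

defect: (31/163) × (28/31) × (11/31) × (7/31) ≈ 0.0137638
enhancement: (43/163) × (15/43) × (32/43) × (11/43) ≈ 0.017519
question: (89/163) × (67/89) × (31/89) × (12/89) ≈ 0.0193041
Highest score → question.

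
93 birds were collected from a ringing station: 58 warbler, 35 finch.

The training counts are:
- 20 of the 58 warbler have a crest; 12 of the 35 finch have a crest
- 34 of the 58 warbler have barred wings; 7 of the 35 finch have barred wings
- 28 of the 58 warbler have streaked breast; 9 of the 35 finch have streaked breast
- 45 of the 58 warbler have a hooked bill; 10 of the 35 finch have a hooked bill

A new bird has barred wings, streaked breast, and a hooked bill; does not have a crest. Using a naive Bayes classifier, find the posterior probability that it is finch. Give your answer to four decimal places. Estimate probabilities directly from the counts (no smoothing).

0.0389

warbler: (58/93) × (38/58) × (34/58) × (28/58) × (45/58) ≈ 0.0897152
finch: (35/93) × (23/35) × (7/35) × (9/35) × (10/35) ≈ 0.00363397
P(finch | x) = 0.00363397 / 0.09334917 ≈ 0.0389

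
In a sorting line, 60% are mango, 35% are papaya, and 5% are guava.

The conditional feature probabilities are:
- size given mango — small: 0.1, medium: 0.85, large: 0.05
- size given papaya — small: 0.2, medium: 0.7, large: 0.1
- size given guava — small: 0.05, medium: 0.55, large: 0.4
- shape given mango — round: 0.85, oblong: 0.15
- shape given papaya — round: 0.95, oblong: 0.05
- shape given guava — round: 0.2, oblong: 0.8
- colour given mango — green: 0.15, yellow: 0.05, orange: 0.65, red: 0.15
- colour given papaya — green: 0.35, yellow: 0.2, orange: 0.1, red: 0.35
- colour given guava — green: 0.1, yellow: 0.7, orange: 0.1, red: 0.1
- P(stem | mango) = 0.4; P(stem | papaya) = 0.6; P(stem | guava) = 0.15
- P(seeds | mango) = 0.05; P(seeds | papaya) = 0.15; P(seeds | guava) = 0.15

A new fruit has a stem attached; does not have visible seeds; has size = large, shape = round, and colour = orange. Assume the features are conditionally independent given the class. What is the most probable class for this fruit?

mango: 0.6 × 0.05 × 0.85 × 0.65 × 0.4 × (1−0.05) = 0.0062985
papaya: 0.35 × 0.1 × 0.95 × 0.1 × 0.6 × (1−0.15) = 0.00169575
guava: 0.05 × 0.4 × 0.2 × 0.1 × 0.15 × (1−0.15) = 0.000051
Highest score → mango.

mango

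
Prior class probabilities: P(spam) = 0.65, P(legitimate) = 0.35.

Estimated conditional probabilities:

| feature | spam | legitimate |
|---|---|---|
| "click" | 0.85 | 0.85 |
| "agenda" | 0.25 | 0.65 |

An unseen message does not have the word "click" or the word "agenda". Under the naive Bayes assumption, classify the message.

spam

spam: 0.65 × (1−0.85) × (1−0.25) = 0.073125
legitimate: 0.35 × (1−0.85) × (1−0.65) = 0.018375
Highest score → spam.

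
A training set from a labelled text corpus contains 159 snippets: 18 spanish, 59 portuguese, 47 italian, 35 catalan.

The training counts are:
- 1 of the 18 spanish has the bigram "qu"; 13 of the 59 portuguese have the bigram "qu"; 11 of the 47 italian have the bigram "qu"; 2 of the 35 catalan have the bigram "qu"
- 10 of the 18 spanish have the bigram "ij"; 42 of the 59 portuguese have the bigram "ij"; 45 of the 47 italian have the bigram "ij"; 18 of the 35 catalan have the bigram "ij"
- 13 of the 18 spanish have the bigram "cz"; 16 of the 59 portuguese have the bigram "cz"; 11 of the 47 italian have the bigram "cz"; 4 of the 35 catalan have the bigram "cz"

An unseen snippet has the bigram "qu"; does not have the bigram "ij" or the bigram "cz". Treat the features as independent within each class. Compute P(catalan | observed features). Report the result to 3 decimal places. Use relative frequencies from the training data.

spanish: (18/159) × (1/18) × (8/18) × (5/18) ≈ 0.000776458
portuguese: (59/159) × (13/59) × (17/59) × (43/59) ≈ 0.0171696
italian: (47/159) × (11/47) × (2/47) × (36/47) ≈ 0.00225493
catalan: (35/159) × (2/35) × (17/35) × (31/35) ≈ 0.00541137
P(catalan | x) = 0.00541137 / 0.025612358 ≈ 0.211

0.211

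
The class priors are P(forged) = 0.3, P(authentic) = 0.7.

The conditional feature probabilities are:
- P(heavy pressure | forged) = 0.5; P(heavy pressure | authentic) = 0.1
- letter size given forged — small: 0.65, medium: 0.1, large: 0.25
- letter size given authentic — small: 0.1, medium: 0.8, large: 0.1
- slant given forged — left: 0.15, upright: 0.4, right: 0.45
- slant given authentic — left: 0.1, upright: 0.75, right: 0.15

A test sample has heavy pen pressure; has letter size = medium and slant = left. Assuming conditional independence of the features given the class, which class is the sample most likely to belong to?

forged: 0.3 × 0.5 × 0.1 × 0.15 = 0.00225
authentic: 0.7 × 0.1 × 0.8 × 0.1 = 0.0056
Highest score → authentic.

authentic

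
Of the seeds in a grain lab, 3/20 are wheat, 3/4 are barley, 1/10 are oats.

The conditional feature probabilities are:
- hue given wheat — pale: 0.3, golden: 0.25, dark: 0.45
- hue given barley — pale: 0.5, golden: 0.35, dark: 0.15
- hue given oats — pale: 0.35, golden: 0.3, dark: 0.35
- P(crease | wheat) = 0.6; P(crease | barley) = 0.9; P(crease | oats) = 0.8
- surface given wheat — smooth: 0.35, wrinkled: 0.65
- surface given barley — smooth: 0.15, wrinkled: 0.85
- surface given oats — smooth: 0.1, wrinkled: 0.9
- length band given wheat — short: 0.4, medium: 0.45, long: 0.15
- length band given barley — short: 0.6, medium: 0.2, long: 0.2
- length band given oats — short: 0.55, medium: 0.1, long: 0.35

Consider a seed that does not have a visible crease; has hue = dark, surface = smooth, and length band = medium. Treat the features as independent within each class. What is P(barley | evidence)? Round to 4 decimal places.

wheat: 0.15 × 0.45 × (1−0.6) × 0.35 × 0.45 = 0.0042525
barley: 0.75 × 0.15 × (1−0.9) × 0.15 × 0.2 = 0.0003375
oats: 0.1 × 0.35 × (1−0.8) × 0.1 × 0.1 = 0.00007
P(barley | x) = 0.0003375 / 0.00466 ≈ 0.0724

0.0724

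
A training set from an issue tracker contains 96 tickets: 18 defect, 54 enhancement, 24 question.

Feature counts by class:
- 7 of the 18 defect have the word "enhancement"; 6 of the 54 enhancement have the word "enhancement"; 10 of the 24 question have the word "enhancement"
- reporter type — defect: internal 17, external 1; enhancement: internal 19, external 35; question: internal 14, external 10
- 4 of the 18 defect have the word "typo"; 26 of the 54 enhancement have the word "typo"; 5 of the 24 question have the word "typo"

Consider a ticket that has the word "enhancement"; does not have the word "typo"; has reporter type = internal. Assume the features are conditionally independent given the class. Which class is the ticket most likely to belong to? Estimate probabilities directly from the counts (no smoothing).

defect

defect: (18/96) × (7/18) × (17/18) × (14/18) ≈ 0.0535622
enhancement: (54/96) × (6/54) × (19/54) × (28/54) ≈ 0.0114026
question: (24/96) × (10/24) × (14/24) × (19/24) ≈ 0.0481047
Highest score → defect.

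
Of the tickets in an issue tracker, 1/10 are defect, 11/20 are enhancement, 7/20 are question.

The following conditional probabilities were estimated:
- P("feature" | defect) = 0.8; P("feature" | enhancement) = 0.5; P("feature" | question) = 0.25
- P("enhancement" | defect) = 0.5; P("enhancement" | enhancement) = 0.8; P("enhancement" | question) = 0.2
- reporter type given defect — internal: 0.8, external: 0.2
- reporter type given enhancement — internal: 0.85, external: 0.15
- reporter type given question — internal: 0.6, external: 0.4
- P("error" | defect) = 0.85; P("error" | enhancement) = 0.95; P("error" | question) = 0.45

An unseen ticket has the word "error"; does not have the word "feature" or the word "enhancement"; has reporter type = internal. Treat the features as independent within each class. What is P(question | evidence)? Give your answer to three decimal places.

defect: 0.1 × (1−0.8) × (1−0.5) × 0.8 × 0.85 = 0.0068
enhancement: 0.55 × (1−0.5) × (1−0.8) × 0.85 × 0.95 = 0.0444125
question: 0.35 × (1−0.25) × (1−0.2) × 0.6 × 0.45 = 0.0567
P(question | x) = 0.0567 / 0.1079125 ≈ 0.525

0.525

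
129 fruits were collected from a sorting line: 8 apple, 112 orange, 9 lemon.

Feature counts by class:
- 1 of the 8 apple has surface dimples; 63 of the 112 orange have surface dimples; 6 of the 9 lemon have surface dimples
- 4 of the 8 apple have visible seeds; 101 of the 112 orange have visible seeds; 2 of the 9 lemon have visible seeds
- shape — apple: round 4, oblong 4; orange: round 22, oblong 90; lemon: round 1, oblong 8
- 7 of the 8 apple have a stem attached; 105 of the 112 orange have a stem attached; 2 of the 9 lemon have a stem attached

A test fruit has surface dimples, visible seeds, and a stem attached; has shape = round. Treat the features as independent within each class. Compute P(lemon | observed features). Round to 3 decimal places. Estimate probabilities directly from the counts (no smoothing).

apple: (8/129) × (1/8) × (4/8) × (4/8) × (7/8) ≈ 0.00169574
orange: (112/129) × (63/112) × (101/112) × (22/112) × (105/112) ≈ 0.0811017
lemon: (9/129) × (6/9) × (2/9) × (1/9) × (2/9) ≈ 0.000255208
P(lemon | x) = 0.000255208 / 0.083052648 ≈ 0.003

0.003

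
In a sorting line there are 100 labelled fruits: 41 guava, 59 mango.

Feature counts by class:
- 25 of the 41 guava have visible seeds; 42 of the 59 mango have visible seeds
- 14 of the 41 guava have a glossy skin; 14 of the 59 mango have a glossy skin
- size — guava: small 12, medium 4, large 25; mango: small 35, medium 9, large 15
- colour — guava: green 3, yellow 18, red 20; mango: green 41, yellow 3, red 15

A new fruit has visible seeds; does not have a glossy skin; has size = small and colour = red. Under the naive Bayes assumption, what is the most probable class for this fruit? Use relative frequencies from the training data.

guava: (41/100) × (25/41) × (27/41) × (12/41) × (20/41) ≈ 0.0235052
mango: (59/100) × (42/59) × (45/59) × (35/59) × (15/59) ≈ 0.0483131
Highest score → mango.

mango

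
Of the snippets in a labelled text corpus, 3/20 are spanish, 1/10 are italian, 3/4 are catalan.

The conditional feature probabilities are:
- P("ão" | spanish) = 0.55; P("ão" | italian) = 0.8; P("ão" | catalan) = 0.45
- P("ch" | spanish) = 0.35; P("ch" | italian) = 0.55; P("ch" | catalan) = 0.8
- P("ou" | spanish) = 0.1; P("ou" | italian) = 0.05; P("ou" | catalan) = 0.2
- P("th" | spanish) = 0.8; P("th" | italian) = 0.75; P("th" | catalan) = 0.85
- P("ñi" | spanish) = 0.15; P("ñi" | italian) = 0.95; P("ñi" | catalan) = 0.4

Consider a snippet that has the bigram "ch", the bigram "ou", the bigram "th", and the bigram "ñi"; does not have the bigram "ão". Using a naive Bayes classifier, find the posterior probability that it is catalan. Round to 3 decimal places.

0.971

spanish: 0.15 × (1−0.55) × 0.35 × 0.1 × 0.8 × 0.15 = 0.0002835
italian: 0.1 × (1−0.8) × 0.55 × 0.05 × 0.75 × 0.95 = 0.000391875
catalan: 0.75 × (1−0.45) × 0.8 × 0.2 × 0.85 × 0.4 = 0.02244
P(catalan | x) = 0.02244 / 0.023115375 ≈ 0.971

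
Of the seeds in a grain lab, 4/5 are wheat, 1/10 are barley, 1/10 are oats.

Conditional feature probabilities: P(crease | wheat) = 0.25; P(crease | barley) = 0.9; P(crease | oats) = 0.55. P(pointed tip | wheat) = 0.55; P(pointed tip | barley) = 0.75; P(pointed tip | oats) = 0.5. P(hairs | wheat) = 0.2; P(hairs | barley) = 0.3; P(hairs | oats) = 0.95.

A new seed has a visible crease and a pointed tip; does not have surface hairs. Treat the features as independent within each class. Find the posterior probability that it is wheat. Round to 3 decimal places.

0.644

wheat: 0.8 × 0.25 × 0.55 × (1−0.2) = 0.088
barley: 0.1 × 0.9 × 0.75 × (1−0.3) = 0.04725
oats: 0.1 × 0.55 × 0.5 × (1−0.95) = 0.001375
P(wheat | x) = 0.088 / 0.136625 ≈ 0.644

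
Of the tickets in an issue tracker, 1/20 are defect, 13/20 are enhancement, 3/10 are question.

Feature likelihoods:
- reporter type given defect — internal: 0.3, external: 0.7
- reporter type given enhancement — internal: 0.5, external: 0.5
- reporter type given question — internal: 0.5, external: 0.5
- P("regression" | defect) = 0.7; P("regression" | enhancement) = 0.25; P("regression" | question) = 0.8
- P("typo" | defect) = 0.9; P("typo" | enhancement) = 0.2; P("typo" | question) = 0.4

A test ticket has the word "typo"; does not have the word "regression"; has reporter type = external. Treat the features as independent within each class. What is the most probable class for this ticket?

enhancement

defect: 0.05 × 0.7 × (1−0.7) × 0.9 = 0.00945
enhancement: 0.65 × 0.5 × (1−0.25) × 0.2 = 0.04875
question: 0.3 × 0.5 × (1−0.8) × 0.4 = 0.012
Highest score → enhancement.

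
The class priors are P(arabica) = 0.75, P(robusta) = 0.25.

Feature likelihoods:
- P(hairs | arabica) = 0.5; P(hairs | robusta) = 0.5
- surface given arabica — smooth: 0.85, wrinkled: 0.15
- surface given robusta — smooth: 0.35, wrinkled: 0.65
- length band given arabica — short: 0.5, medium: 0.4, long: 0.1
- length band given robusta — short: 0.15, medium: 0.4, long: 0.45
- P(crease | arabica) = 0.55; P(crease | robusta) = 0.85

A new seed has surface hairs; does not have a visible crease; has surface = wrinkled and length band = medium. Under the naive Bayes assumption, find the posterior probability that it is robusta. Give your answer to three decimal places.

0.325

arabica: 0.75 × 0.5 × 0.15 × 0.4 × (1−0.55) = 0.010125
robusta: 0.25 × 0.5 × 0.65 × 0.4 × (1−0.85) = 0.004875
P(robusta | x) = 0.004875 / 0.015 ≈ 0.325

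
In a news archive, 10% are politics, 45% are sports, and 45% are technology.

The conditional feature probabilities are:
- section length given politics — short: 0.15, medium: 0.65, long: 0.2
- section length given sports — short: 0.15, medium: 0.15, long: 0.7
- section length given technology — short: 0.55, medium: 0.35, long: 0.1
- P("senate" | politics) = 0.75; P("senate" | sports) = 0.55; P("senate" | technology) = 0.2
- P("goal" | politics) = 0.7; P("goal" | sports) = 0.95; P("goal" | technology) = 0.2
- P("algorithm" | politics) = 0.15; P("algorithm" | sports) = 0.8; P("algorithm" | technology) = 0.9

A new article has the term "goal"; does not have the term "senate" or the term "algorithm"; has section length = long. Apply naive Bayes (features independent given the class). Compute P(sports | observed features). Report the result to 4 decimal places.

0.8794

politics: 0.1 × 0.2 × (1−0.75) × 0.7 × (1−0.15) = 0.002975
sports: 0.45 × 0.7 × (1−0.55) × 0.95 × (1−0.8) = 0.0269325
technology: 0.45 × 0.1 × (1−0.2) × 0.2 × (1−0.9) = 0.00072
P(sports | x) = 0.0269325 / 0.0306275 ≈ 0.8794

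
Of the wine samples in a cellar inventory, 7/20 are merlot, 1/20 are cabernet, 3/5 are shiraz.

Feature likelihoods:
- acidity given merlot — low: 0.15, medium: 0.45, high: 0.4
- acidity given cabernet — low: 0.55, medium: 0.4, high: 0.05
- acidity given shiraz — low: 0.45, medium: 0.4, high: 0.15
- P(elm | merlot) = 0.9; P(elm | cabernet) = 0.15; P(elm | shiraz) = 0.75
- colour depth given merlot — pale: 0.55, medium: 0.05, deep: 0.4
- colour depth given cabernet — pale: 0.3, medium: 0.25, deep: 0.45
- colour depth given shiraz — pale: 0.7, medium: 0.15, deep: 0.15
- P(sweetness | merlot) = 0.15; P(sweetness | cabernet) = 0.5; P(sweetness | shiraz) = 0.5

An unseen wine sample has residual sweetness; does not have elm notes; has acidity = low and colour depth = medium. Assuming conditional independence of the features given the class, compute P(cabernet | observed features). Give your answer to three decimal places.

merlot: 0.35 × 0.15 × (1−0.9) × 0.05 × 0.15 = 0.000039375
cabernet: 0.05 × 0.55 × (1−0.15) × 0.25 × 0.5 = 0.002921875
shiraz: 0.6 × 0.45 × (1−0.75) × 0.15 × 0.5 = 0.0050625
P(cabernet | x) = 0.002921875 / 0.00802375 ≈ 0.364

0.364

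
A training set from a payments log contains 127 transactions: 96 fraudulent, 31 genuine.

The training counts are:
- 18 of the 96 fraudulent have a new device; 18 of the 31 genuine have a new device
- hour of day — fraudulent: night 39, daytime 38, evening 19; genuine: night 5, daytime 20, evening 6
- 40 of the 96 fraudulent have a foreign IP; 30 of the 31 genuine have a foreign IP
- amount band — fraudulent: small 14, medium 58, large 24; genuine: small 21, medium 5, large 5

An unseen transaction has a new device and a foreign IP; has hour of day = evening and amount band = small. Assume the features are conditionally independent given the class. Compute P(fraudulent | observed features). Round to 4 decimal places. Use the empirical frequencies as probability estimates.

0.0866

fraudulent: (96/127) × (18/96) × (19/96) × (40/96) × (14/96) ≈ 0.0017045
genuine: (31/127) × (18/31) × (6/31) × (30/31) × (21/31) ≈ 0.0179836
P(fraudulent | x) = 0.0017045 / 0.0196881 ≈ 0.0866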